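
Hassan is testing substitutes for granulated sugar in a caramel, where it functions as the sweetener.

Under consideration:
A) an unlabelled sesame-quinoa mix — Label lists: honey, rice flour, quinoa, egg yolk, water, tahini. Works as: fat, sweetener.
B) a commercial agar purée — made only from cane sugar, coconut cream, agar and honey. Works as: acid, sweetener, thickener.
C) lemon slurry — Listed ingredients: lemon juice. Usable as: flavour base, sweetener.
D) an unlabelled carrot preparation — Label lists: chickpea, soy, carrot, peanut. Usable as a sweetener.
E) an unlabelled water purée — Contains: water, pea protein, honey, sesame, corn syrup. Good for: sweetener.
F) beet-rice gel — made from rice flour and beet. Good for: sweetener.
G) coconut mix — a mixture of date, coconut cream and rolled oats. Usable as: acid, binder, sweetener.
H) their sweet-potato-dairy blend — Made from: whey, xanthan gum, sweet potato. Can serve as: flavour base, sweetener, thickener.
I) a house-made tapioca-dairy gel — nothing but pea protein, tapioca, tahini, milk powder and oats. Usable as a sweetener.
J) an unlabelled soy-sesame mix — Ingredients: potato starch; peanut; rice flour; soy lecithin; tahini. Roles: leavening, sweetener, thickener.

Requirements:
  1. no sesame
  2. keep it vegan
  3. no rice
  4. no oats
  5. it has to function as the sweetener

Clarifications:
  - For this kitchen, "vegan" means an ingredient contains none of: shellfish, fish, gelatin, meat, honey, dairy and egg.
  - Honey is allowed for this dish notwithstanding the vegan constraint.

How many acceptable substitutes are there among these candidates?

A: has egg yolk, so not vegan; has tahini, so not sesame-free (and 1 more) — out
B: honey is permitted under the vegan carve-out; nothing else excluded — valid
C: nothing on the exclusion list — OK
D: no oats, no sesame — valid
E: has sesame, so not sesame-free — reject
F: has rice flour, so not rice-free — reject
G: has rolled oats, so not oat-free — no
H: has whey, so not vegan — out
I: has milk powder, so not vegan; has tahini, so not sesame-free (and 1 more) — no
J: has tahini, so not sesame-free; has rice flour, so not rice-free — out

3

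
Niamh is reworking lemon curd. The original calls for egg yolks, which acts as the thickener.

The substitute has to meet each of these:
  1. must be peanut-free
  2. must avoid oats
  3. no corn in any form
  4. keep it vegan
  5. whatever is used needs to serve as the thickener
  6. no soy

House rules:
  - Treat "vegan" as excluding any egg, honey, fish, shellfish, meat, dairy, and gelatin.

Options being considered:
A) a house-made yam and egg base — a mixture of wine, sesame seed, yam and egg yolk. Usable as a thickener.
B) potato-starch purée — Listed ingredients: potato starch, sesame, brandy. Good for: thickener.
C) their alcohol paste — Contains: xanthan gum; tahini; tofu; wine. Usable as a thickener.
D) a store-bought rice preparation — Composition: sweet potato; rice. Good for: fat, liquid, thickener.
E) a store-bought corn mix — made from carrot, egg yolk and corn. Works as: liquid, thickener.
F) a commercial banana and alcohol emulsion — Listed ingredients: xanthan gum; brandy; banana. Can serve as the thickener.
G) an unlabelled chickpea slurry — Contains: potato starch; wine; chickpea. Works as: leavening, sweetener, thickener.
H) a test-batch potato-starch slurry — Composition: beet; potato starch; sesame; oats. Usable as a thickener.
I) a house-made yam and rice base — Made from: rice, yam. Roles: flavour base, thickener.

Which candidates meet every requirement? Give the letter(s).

A: has egg yolk, so not vegan — reject
B: works as a thickener, no corn, no soy — OK
C: has tofu, so not soy-free — out
D: no oats, no soy — valid
E: has egg yolk, so not vegan; has corn, so not corn-free — no
F: no peanut, no oats — OK
G: every rule checks out — OK
H: has oats, so not oat-free — no
I: nothing on the exclusion list — keep

B, D, F, G, I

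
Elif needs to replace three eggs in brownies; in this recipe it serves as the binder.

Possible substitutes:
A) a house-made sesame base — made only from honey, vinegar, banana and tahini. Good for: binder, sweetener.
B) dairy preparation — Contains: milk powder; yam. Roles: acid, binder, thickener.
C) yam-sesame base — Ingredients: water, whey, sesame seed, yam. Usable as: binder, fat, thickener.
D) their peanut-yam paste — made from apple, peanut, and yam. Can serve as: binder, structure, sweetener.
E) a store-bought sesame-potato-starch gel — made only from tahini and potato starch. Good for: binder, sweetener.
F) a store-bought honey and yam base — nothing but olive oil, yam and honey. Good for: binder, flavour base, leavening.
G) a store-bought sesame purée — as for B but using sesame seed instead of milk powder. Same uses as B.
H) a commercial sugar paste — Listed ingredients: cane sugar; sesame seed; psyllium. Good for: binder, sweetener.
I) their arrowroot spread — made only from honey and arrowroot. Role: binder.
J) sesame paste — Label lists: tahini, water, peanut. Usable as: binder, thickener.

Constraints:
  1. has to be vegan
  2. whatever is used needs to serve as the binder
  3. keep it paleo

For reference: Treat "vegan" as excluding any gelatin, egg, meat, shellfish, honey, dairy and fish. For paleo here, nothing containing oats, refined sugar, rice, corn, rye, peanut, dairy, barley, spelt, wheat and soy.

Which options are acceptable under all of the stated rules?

A: has honey, so not vegan — no
B: has milk powder, so not vegan; has milk powder, so not paleo — no
C: has whey, so not vegan; has whey, so not paleo — no
D: has peanut, so not paleo — reject
E: vegan, paleo — OK
F: has honey, so not vegan — out
G: works as a binder, paleo, vegan — valid
H: has cane sugar, so not paleo — out
I: has honey, so not vegan — no
J: has peanut, so not paleo — no

E, G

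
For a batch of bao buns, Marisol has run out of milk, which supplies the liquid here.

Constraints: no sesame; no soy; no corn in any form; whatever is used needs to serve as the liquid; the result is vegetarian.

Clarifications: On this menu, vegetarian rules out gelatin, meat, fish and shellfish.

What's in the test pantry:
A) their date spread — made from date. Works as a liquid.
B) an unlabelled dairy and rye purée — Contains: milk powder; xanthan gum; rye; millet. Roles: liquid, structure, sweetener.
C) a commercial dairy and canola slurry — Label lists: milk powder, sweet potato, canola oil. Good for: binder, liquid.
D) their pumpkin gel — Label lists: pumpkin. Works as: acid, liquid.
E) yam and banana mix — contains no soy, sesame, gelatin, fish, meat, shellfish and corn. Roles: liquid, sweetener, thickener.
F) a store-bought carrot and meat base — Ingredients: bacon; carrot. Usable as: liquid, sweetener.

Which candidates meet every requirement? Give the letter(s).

A, B, C, D, E

A: works as a liquid, vegetarian, no soy — OK
B: every rule checks out — keep
C: no corn, no soy — OK
D: no soy, no sesame — valid
E: no corn, no sesame — valid
F: has bacon, so not vegetarian — no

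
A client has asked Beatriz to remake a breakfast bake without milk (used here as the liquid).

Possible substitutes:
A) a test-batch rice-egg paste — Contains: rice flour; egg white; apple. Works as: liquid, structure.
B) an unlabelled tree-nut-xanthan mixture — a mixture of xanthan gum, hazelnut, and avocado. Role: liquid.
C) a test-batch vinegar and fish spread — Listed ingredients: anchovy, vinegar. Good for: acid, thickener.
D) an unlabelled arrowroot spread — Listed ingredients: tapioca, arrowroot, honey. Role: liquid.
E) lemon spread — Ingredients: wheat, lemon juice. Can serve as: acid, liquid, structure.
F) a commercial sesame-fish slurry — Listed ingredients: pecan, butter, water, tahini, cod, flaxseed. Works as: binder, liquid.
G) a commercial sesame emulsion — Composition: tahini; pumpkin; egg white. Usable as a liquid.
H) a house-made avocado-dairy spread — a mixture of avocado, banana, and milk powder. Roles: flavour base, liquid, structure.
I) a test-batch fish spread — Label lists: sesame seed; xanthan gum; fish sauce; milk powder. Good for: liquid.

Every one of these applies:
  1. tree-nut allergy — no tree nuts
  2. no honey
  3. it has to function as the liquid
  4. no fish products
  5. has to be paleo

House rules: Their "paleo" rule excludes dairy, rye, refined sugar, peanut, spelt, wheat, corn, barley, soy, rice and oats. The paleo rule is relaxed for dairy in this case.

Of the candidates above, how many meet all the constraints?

2

A: has rice flour, so not paleo — reject
B: has hazelnut, so not tree-nut-free — out
C: not usable as a liquid; has anchovy, so not fish-free — no
D: has honey, so not honey-free — no
E: has wheat, so not paleo — reject
F: has pecan, so not tree-nut-free; has cod, so not fish-free — reject
G: only egg white, tahini and pumpkin; none excluded — valid
H: dairy is permitted under the paleo carve-out; nothing else excluded — valid
I: has fish sauce, so not fish-free — out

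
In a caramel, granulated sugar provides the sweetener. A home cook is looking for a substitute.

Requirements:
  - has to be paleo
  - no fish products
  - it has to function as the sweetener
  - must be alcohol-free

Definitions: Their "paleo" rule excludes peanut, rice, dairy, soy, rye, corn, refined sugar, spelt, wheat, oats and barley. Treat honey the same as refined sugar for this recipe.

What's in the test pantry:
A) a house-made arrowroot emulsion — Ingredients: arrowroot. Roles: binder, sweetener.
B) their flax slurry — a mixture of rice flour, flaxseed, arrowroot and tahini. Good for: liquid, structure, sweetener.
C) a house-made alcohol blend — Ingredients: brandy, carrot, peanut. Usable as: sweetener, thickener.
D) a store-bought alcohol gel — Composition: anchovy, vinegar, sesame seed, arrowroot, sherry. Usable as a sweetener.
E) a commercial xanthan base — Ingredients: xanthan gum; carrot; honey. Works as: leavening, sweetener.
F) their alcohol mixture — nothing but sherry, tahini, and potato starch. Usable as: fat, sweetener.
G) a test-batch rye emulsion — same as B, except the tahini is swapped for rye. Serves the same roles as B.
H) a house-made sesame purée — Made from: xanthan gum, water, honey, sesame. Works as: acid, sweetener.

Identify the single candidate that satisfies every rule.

A: paleo, no fish — keep
B: has rice flour, so not paleo — reject
C: has peanut, so not paleo; has brandy, so not alcohol-free — reject
D: has sherry, so not alcohol-free; has anchovy, so not fish-free — no
E: has honey, so not paleo — no
F: has sherry, so not alcohol-free — out
G: has rice flour, so not paleo — no
H: has honey, so not paleo — out

A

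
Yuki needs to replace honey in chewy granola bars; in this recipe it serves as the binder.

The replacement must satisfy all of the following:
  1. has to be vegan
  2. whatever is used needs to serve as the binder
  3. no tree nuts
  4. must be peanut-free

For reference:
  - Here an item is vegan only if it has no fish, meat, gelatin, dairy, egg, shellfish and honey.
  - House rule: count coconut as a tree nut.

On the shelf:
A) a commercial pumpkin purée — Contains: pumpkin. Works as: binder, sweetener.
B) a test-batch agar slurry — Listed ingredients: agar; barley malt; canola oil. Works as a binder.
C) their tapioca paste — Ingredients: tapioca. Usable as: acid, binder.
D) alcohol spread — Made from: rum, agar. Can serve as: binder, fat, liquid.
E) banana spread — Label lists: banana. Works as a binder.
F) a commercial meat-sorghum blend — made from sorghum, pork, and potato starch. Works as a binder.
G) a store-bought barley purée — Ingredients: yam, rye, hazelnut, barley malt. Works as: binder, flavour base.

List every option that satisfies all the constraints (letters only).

A: only pumpkin; none excluded — valid
B: tree-nut-free, no peanut — keep
C: no peanut, vegan — OK
D: tree-nut-free, no peanut — OK
E: works as a binder, no peanut, tree-nut-free — keep
F: has pork, so not vegan — no
G: has hazelnut, so not tree-nut-free — out

A, B, C, D, E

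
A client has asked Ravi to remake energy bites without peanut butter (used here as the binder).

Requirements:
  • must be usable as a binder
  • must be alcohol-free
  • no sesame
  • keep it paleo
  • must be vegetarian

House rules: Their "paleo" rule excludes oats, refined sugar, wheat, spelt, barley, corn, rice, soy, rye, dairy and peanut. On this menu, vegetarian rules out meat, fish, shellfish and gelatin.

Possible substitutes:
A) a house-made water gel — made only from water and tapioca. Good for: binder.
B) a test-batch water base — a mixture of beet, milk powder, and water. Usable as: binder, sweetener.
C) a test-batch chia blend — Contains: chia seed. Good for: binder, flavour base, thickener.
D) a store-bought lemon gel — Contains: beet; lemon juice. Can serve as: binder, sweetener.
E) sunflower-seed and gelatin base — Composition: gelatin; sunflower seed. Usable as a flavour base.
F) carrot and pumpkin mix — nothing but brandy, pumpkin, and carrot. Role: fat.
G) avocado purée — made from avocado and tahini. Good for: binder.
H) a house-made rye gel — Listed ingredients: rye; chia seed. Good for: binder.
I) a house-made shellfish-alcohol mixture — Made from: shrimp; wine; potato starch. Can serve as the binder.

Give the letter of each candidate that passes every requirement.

A, C, D

A: works as a binder, no sesame, vegetarian — keep
B: has milk powder, so not paleo — no
C: only chia seed; none excluded — keep
D: no sesame, no alcohol — valid
E: not usable as a binder; has gelatin, so not vegetarian — out
F: not usable as a binder; has brandy, so not alcohol-free — out
G: has tahini, so not sesame-free — no
H: has rye, so not paleo — out
I: has shrimp, so not vegetarian; has wine, so not alcohol-free — out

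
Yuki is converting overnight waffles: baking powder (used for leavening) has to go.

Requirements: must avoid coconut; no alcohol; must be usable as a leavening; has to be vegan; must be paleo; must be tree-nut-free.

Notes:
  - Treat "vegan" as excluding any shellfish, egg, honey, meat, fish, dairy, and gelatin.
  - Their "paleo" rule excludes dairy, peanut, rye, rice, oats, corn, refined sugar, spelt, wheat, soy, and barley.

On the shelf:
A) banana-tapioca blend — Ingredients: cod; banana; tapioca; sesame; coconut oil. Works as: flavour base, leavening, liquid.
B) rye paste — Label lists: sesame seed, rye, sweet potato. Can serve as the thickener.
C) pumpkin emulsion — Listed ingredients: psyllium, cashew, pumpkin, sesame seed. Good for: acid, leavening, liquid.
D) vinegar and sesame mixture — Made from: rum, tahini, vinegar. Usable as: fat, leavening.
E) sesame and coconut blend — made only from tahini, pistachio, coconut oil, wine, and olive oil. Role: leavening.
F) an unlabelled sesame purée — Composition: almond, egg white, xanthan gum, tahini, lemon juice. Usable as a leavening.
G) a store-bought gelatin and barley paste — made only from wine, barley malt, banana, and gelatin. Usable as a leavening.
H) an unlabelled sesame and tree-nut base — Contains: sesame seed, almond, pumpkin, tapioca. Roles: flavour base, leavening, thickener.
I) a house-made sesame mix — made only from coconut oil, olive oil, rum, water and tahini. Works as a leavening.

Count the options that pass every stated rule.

0

A: has cod, so not vegan; has coconut oil, so not coconut-free — no
B: not usable as a leavening; has rye, so not paleo — reject
C: has cashew, so not tree-nut-free — reject
D: has rum, so not alcohol-free — out
E: has pistachio, so not tree-nut-free; has wine, so not alcohol-free (and 1 more) — reject
F: has egg white, so not vegan; has almond, so not tree-nut-free — no
G: has gelatin, so not vegan; has barley malt, so not paleo (and 1 more) — out
H: has almond, so not tree-nut-free — reject
I: has rum, so not alcohol-free; has coconut oil, so not coconut-free — reject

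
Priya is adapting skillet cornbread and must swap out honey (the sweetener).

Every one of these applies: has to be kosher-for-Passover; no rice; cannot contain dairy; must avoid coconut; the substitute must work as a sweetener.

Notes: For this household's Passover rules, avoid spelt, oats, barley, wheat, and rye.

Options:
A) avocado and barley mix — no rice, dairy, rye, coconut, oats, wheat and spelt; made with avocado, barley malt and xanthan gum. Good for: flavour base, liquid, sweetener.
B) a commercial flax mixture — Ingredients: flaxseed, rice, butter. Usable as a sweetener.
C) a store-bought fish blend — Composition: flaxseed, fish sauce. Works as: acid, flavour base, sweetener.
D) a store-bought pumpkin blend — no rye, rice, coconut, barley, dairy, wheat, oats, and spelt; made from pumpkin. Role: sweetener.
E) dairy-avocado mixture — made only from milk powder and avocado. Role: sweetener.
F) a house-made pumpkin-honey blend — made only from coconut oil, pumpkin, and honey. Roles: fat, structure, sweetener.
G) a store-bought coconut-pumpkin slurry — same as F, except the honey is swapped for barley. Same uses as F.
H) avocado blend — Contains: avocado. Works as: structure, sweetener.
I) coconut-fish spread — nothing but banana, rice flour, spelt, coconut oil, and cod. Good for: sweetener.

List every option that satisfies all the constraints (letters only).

C, D, H

A: has barley malt, so not kosher-for-Passover — out
B: has rice, so not rice-free; has butter, so not dairy-free — reject
C: no rice, no dairy — keep
D: every rule checks out — OK
E: has milk powder, so not dairy-free — reject
F: has coconut oil, so not coconut-free — out
G: has barley, so not kosher-for-Passover; has coconut oil, so not coconut-free — no
H: every rule checks out — OK
I: has spelt, so not kosher-for-Passover; has rice flour, so not rice-free (and 1 more) — no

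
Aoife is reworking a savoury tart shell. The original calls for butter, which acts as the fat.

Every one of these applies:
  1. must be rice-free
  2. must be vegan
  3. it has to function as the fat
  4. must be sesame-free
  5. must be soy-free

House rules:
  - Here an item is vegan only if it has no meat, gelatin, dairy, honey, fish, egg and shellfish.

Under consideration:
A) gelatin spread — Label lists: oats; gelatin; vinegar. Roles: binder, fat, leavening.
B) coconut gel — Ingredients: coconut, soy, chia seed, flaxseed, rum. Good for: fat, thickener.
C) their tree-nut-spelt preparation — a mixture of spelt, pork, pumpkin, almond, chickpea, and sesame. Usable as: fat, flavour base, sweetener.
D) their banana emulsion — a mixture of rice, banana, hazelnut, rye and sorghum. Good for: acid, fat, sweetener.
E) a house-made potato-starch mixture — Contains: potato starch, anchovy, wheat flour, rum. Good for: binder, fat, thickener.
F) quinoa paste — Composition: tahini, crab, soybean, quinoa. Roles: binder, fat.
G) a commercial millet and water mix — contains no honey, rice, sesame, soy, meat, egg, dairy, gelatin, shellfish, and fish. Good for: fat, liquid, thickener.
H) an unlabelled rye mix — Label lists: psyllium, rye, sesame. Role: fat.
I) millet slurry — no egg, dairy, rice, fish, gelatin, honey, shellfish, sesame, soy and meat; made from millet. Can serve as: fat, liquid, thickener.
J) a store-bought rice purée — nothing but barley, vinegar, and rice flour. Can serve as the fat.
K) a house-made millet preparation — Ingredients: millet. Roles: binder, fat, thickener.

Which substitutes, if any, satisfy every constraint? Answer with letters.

G, I, K

A: has gelatin, so not vegan — reject
B: has soy, so not soy-free — reject
C: has pork, so not vegan; has sesame, so not sesame-free — no
D: has rice, so not rice-free — reject
E: has anchovy, so not vegan — no
F: has crab, so not vegan; has soybean, so not soy-free (and 1 more) — reject
G: nothing on the exclusion list — keep
H: has sesame, so not sesame-free — no
I: nothing on the exclusion list — valid
J: has rice flour, so not rice-free — reject
K: only millet; none excluded — keep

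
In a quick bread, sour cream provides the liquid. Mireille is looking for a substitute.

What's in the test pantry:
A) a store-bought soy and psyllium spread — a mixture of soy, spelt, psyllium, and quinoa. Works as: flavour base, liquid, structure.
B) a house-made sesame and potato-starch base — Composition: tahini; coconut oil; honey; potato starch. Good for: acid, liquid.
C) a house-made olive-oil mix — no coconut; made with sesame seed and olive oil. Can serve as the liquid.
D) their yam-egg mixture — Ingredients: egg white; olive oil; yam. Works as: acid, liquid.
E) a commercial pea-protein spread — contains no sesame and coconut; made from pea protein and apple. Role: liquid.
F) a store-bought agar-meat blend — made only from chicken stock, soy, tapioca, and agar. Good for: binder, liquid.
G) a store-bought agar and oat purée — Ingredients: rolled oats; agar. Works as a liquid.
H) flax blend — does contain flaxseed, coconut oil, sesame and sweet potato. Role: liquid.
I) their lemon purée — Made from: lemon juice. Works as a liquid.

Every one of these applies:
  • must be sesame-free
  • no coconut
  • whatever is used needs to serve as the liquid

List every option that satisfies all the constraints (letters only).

A, D, E, F, G, I

A: works as a liquid, no coconut, no sesame — valid
B: has coconut oil, so not coconut-free; has tahini, so not sesame-free — out
C: has sesame seed, so not sesame-free — out
D: works as a liquid, no sesame, no coconut — keep
E: works as a liquid, no sesame, no coconut — valid
F: chicken stock and soy etc. — none of it excluded — OK
G: only rolled oats and agar; none excluded — keep
H: has coconut oil, so not coconut-free; has sesame, so not sesame-free — reject
I: every rule checks out — OK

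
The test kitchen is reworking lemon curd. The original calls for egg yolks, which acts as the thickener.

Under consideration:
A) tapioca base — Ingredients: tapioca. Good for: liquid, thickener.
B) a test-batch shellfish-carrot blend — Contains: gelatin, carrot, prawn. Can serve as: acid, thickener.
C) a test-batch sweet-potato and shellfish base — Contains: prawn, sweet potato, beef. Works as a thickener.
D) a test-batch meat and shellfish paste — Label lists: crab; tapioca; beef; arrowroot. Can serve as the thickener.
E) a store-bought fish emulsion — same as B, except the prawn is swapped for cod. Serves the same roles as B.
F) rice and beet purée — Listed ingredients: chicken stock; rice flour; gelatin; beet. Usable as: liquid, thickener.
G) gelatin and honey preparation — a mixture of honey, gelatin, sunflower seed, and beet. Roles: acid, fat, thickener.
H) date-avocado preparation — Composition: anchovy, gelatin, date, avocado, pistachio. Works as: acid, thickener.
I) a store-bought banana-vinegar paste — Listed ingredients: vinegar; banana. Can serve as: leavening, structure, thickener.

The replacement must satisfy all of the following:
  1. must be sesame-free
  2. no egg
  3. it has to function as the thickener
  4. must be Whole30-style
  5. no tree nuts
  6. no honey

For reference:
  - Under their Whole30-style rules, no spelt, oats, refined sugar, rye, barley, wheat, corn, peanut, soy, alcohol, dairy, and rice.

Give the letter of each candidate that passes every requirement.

A: Whole30-style, no egg — OK
B: all constraints satisfied — valid
C: no tree nuts, no sesame — OK
D: beef and crab etc. — none of it excluded — OK
E: Whole30-style, no egg — valid
F: has rice flour, so not Whole30-style — reject
G: has honey, so not honey-free — no
H: has pistachio, so not tree-nut-free — out
I: only banana and vinegar; none excluded — keep

A, B, C, D, E, I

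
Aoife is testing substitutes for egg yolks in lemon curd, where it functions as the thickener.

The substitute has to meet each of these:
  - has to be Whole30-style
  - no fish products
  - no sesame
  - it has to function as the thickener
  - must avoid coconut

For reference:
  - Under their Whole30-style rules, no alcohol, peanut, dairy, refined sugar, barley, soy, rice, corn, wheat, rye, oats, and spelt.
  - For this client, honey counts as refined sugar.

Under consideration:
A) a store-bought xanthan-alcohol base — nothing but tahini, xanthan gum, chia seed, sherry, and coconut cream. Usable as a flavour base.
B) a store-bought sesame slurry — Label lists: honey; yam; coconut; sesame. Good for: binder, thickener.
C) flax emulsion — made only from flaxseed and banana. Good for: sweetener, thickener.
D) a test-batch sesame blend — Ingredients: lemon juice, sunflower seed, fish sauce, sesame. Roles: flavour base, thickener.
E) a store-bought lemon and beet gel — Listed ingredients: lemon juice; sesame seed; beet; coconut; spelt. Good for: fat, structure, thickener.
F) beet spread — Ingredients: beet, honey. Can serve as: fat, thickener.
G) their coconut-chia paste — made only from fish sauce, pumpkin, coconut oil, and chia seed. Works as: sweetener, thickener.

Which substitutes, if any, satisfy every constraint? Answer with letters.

C

A: not usable as a thickener; has sherry, so not Whole30-style (and 2 more) — no
B: has honey, so not Whole30-style; has coconut, so not coconut-free (and 1 more) — reject
C: no coconut, Whole30-style — keep
D: has fish sauce, so not fish-free; has sesame, so not sesame-free — out
E: has spelt, so not Whole30-style; has coconut, so not coconut-free (and 1 more) — reject
F: has honey, so not Whole30-style — no
G: has coconut oil, so not coconut-free; has fish sauce, so not fish-free — out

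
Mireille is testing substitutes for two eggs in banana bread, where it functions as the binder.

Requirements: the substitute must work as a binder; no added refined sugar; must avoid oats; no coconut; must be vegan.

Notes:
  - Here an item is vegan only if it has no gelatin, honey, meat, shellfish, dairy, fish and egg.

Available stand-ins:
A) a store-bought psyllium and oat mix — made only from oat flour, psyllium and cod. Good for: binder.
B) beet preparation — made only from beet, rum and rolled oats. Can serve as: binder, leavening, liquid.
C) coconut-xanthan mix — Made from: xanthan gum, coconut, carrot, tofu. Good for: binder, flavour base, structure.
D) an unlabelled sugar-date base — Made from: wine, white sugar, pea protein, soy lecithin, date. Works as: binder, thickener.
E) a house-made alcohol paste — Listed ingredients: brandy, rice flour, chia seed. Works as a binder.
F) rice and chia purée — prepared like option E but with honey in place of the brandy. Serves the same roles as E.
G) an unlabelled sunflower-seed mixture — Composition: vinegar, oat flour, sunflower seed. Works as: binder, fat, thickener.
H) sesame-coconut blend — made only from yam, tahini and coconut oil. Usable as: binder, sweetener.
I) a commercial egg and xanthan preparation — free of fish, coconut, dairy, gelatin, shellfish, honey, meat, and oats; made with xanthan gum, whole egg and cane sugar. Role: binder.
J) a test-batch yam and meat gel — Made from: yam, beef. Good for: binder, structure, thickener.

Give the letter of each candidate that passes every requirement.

A: has cod, so not vegan; has oat flour, so not oat-free — reject
B: has rolled oats, so not oat-free — reject
C: has coconut, so not coconut-free — reject
D: has white sugar, so not no-added-sugar — no
E: nothing on the exclusion list — OK
F: has honey, so not vegan — out
G: has oat flour, so not oat-free — no
H: has coconut oil, so not coconut-free — no
I: has whole egg, so not vegan; has cane sugar, so not no-added-sugar — reject
J: has beef, so not vegan — out

E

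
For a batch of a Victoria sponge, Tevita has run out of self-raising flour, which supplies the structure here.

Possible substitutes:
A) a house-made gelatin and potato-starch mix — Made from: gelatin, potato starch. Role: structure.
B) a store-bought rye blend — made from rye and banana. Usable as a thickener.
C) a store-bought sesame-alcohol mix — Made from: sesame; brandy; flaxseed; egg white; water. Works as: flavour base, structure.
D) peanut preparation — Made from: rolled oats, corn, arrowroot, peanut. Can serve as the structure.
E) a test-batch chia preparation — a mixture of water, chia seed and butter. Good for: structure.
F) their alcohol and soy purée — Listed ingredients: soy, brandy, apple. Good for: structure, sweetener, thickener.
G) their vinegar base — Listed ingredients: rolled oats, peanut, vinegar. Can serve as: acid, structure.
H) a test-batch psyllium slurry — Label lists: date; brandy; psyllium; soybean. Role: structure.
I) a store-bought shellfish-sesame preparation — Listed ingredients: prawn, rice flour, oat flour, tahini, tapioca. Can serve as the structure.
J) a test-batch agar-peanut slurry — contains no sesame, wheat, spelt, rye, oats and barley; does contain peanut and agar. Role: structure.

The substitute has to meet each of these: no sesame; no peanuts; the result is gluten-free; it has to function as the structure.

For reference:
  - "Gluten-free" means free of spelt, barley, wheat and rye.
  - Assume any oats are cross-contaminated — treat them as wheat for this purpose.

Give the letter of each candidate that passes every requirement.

A: all constraints satisfied — valid
B: not usable as a structure; has rye, so not gluten-free — reject
C: has sesame, so not sesame-free — reject
D: has rolled oats, so not gluten-free; has peanut, so not peanut-free — no
E: only butter, water and chia seed; none excluded — keep
F: only brandy, soy and apple; none excluded — keep
G: has rolled oats, so not gluten-free; has peanut, so not peanut-free — no
H: brandy and soybean etc. — none of it excluded — keep
I: has oat flour, so not gluten-free; has tahini, so not sesame-free — no
J: has peanut, so not peanut-free — reject

A, E, F, H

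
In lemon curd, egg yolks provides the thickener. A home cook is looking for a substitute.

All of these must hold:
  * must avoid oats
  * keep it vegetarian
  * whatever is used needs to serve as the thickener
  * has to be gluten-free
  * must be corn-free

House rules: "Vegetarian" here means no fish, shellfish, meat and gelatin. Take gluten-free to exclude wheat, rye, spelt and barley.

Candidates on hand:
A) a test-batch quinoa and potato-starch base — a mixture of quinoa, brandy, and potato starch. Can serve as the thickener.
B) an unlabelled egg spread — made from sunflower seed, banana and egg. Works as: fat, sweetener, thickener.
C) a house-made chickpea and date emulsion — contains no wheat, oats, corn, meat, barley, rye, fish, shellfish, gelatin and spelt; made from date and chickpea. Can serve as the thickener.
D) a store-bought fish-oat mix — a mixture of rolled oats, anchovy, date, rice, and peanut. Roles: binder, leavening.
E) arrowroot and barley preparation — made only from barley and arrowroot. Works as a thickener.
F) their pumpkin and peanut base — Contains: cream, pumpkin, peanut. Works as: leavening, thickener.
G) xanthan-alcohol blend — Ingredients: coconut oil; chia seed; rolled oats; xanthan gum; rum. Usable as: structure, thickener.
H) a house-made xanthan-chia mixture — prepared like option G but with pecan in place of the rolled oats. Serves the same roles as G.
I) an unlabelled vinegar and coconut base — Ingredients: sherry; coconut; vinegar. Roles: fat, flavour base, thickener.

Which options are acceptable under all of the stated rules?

A, B, C, F, H, I

A: works as a thickener, gluten-free, no oats — keep
B: every rule checks out — keep
C: works as a thickener, no corn, gluten-free — keep
D: not usable as a thickener; has anchovy, so not vegetarian (and 1 more) — out
E: has barley, so not gluten-free — out
F: all constraints satisfied — keep
G: has rolled oats, so not oat-free — out
H: no corn, vegetarian — valid
I: only sherry, coconut and vinegar; none excluded — keep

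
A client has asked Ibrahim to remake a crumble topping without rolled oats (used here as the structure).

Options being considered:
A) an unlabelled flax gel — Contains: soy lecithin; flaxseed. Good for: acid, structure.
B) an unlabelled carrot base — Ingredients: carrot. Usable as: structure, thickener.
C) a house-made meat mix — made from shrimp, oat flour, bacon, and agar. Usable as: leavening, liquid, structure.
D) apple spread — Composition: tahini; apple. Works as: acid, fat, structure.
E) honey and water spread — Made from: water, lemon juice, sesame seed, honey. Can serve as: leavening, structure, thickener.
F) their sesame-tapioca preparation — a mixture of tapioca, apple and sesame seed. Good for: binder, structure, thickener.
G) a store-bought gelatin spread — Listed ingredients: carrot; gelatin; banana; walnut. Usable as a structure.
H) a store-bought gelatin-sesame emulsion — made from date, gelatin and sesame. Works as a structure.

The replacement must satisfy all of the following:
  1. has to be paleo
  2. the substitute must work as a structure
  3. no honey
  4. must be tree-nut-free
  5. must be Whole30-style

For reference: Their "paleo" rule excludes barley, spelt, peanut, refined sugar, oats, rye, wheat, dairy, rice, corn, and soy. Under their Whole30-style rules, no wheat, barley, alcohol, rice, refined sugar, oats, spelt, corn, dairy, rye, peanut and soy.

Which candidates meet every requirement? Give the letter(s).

A: has soy lecithin, so not paleo; has soy lecithin, so not Whole30-style — reject
B: no honey, paleo — OK
C: has oat flour, so not paleo; has oat flour, so not Whole30-style — no
D: nothing on the exclusion list — keep
E: has honey, so not honey-free — out
F: no honey, paleo — keep
G: has walnut, so not tree-nut-free — out
H: no tree nuts, Whole30-style — valid

B, D, F, H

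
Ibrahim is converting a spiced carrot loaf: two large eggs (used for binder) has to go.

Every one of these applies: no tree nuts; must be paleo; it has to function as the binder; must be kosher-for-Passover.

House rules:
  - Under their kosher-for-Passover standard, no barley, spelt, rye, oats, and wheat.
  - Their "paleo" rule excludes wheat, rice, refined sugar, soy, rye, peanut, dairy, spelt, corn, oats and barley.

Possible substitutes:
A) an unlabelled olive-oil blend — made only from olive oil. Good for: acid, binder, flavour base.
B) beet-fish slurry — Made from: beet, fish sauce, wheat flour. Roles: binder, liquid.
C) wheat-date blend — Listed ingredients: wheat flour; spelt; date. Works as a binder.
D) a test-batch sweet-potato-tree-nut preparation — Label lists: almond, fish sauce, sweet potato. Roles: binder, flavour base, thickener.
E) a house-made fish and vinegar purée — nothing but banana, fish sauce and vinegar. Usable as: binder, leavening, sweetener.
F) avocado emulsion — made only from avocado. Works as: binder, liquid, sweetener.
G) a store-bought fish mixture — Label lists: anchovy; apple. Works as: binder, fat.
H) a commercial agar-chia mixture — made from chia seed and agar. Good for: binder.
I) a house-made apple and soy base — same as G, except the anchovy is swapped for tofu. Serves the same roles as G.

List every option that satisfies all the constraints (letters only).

A: every rule checks out — OK
B: has wheat flour, so not kosher-for-Passover; has wheat flour, so not paleo — no
C: has spelt, so not kosher-for-Passover; has spelt, so not paleo — no
D: has almond, so not tree-nut-free — reject
E: nothing on the exclusion list — OK
F: kosher-for-Passover, no tree nuts — OK
G: nothing on the exclusion list — valid
H: all constraints satisfied — valid
I: has tofu, so not paleo — reject

A, E, F, G, H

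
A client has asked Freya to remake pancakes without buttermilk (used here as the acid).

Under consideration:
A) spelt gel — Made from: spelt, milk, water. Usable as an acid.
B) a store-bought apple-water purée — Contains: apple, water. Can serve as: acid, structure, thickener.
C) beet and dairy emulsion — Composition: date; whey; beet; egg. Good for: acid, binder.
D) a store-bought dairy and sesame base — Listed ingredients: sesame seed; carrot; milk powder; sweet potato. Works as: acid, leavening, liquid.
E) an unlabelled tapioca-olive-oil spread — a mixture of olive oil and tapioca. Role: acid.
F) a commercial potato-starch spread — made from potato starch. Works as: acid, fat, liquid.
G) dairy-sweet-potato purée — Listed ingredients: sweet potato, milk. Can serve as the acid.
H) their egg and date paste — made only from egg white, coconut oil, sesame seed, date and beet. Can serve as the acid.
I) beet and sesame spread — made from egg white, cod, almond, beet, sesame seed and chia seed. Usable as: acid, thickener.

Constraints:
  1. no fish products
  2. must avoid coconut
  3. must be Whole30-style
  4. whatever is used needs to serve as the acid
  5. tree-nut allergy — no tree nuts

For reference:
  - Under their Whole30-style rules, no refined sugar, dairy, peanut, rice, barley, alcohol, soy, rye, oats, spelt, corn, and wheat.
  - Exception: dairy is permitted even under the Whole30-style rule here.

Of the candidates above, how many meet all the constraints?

A: has spelt, so not Whole30-style — reject
B: Whole30-style, no fish — valid
C: dairy is permitted under the Whole30-style carve-out; nothing else excluded — OK
D: dairy is permitted under the Whole30-style carve-out; nothing else excluded — OK
E: no fish, no tree nuts — keep
F: only potato starch; none excluded — valid
G: dairy is permitted under the Whole30-style carve-out; nothing else excluded — OK
H: has coconut oil, so not coconut-free — reject
I: has cod, so not fish-free; has almond, so not tree-nut-free — no

6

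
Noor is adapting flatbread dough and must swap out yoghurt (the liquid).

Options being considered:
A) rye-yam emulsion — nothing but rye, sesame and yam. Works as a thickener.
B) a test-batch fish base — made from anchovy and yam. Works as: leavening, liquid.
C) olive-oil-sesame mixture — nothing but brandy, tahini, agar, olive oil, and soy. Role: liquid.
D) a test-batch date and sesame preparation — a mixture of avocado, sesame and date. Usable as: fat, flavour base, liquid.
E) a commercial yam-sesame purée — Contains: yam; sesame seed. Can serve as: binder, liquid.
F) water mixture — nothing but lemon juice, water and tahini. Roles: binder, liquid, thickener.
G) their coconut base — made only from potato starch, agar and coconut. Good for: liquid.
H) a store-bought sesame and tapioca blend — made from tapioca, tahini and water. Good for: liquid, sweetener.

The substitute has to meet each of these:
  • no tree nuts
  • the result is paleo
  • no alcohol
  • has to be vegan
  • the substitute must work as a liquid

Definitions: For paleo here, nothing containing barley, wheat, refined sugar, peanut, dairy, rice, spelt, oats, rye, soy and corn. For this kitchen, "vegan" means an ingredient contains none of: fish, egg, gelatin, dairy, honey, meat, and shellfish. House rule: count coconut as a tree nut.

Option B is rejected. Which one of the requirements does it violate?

vegan

usable as a liquid: satisfied
paleo: satisfied
vegan: has anchovy — fails
alcohol-free: satisfied
tree-nut-free: satisfied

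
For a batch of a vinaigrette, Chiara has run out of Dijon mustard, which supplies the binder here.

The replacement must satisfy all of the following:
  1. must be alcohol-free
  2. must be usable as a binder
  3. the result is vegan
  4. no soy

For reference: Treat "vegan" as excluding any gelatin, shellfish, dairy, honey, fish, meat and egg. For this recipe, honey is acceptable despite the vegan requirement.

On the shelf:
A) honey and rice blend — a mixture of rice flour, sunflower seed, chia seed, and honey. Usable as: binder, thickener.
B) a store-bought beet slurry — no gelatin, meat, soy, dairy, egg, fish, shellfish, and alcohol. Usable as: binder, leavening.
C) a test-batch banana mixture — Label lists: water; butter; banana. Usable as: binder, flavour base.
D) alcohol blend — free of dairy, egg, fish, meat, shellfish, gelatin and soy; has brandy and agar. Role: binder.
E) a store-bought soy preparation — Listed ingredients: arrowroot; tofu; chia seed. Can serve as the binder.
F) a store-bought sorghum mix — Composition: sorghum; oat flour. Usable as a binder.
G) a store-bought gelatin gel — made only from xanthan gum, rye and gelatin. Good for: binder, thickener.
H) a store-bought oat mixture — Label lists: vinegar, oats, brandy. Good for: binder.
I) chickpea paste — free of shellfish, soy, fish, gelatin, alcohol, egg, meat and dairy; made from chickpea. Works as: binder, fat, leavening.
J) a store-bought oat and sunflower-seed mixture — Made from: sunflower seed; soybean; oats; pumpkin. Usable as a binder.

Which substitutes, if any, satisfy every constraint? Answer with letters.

A, B, F, I

A: honey is permitted under the vegan carve-out; nothing else excluded — keep
B: works as a binder, no soy, no alcohol — OK
C: has butter, so not vegan — reject
D: has brandy, so not alcohol-free — no
E: has tofu, so not soy-free — no
F: only oat flour and sorghum; none excluded — keep
G: has gelatin, so not vegan — out
H: has brandy, so not alcohol-free — out
I: works as a binder, no soy, vegan — OK
J: has soybean, so not soy-free — reject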